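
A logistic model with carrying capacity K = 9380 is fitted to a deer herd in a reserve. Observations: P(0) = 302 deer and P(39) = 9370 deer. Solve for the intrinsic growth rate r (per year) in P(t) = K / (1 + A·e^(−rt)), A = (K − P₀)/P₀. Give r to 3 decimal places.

r ≈ 0.263 per year

A = (9380 − 302)/302 = 30.0596
9370 = 9380/(1 + 30.0596·e^(−r·39)) → e^(−39r) = (1.00107 − 1)/30.0596 = 0.000036
r = −ln(0.000036)/39 = 10.24587/39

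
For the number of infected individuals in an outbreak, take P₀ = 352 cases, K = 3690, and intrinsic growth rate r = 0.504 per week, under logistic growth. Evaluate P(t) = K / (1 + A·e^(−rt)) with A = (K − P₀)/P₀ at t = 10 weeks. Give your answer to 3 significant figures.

≈ 3,480 cases

A = (3690 − 352)/352 = 9.48295
P(10) = 3690 / (1 + 9.48295·e^(−0.504·10)) = 3690 / (1 + 9.48295·0.006474)
= 3690 / 1.06139 ≈ 3476.57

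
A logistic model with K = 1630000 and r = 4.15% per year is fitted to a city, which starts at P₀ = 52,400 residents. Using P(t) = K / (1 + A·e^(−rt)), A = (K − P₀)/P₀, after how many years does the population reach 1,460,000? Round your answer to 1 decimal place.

A = (1630000 − 52400)/52400 = 30.10687
1460000 = 1630000/(1 + 30.10687·e^(−0.0415t)) → 1 + 30.10687·e^(−0.0415t) = 1.11644
e^(−0.0415t) = 0.003868 → t = ln(258.56489)/0.0415 = 5.55515/0.0415

t ≈ 133.9 years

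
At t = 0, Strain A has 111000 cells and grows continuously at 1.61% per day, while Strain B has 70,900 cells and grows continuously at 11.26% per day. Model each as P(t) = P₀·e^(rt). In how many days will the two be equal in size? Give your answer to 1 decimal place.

111000·e^(0.0161t) = 70900·e^(0.1126t)
111000/70900 = e^((0.1126 − 0.0161)t) → ln(1.56559) = 0.0965·t
t = 0.44826 / 0.0965

t ≈ 4.6 days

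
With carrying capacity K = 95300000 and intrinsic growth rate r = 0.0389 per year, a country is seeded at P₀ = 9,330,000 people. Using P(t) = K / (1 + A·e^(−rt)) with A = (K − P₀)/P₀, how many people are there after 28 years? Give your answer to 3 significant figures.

A = (95300000 − 9330000)/9330000 = 9.21436
P(28) = 95300000 / (1 + 9.21436·e^(−0.0389·28)) = 95300000 / (1 + 9.21436·0.336486)
= 95300000 / 4.1005 ≈ 23241068.26

≈ 23,200,000 people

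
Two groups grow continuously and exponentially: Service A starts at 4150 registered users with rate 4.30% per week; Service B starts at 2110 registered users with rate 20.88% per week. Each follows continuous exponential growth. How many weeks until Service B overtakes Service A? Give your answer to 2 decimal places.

t ≈ 4.08 weeks

4150·e^(0.043t) = 2110·e^(0.2088t)
4150/2110 = e^((0.2088 − 0.043)t) → ln(1.96682) = 0.1658·t
t = 0.67642 / 0.1658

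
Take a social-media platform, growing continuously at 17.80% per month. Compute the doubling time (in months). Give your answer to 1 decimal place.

doubling time = ln(2) / |r| = 0.69315 / 0.178

doubling time ≈ 3.9 months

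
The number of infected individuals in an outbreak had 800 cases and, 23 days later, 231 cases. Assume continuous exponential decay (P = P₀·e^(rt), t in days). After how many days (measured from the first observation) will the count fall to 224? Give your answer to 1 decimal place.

r = ln(231/800) / 23 ≈ -0.054008 per day
t = ln(224/800) / r = -1.27297 / -0.054008 ≈ 23.57

t ≈ 23.6 days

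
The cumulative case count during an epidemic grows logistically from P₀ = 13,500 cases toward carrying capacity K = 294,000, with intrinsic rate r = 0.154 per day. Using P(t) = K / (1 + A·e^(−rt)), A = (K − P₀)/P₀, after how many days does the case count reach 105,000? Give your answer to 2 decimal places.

t ≈ 15.88 days

A = (294000 − 13500)/13500 = 20.77778
105000 = 294000/(1 + 20.77778·e^(−0.154t)) → 1 + 20.77778·e^(−0.154t) = 2.8
e^(−0.154t) = 0.086631 → t = ln(11.54321)/0.154 = 2.4461/0.154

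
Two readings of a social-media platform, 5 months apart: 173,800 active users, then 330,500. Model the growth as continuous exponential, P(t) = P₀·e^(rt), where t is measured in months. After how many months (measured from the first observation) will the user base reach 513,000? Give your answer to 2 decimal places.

t ≈ 8.42 months

r = ln(330500/173800) / 5 ≈ 0.12854 per month
t = ln(513000/173800) / r = 1.08237 / 0.12854 ≈ 8.42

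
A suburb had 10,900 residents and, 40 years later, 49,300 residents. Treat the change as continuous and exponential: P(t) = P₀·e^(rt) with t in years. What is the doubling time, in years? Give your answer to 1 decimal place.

r = ln(49300/10900) / 40 = ln(4.52294) / 40 ≈ 0.037729 per year
doubling time = ln 2 / |r| = 0.69315 / 0.037729

doubling time ≈ 18.4 years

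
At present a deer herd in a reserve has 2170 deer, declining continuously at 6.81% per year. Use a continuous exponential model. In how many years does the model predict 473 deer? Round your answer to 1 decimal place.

473 = 2170 · e^(-0.0681·t)
t = ln(473/2170) / -0.0681 = ln(0.21797) / -0.0681 = -1.52339 / -0.0681

t ≈ 22.4 years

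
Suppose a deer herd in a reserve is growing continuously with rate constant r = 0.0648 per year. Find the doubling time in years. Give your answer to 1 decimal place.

doubling time = ln(2) / |r| = 0.69315 / 0.0648

doubling time ≈ 10.7 years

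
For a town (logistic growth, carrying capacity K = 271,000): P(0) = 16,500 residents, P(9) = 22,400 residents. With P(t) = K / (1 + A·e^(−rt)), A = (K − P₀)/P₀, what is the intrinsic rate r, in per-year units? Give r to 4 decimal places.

r ≈ 0.0366 per year

A = (271000 − 16500)/16500 = 15.42424
22400 = 271000/(1 + 15.42424·e^(−r·9)) → e^(−9r) = (12.09821 − 1)/15.42424 = 0.719531
r = −ln(0.719531)/9 = 0.32916/9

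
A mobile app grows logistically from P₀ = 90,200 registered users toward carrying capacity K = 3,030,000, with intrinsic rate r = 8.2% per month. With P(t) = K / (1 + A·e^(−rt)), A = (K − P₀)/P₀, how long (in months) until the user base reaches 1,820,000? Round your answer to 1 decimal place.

t ≈ 47.5 months

A = (3030000 − 90200)/90200 = 32.59202
1820000 = 3030000/(1 + 32.59202·e^(−0.082t)) → 1 + 32.59202·e^(−0.082t) = 1.66484
e^(−0.082t) = 0.020399 → t = ln(49.0227)/0.082 = 3.89228/0.082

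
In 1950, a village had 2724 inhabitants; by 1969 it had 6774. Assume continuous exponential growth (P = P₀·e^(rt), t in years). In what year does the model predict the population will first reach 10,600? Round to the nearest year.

r = ln(6774/2724) / 19 = 0.91099/19 ≈ 0.047947 per year
t = ln(10600/2724) / r = 1.35875/0.047947 ≈ 28.34 years after 1950

year 1978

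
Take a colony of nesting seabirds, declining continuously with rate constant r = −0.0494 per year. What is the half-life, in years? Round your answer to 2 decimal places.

half-life ≈ 14.03 years

half-life = ln(2) / |r| = 0.69315 / 0.0494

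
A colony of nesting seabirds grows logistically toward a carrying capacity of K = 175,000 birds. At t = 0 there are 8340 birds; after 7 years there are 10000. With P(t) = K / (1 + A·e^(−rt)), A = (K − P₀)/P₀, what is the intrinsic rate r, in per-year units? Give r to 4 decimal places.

A = (175000 − 8340)/8340 = 19.98321
10000 = 175000/(1 + 19.98321·e^(−r·7)) → e^(−7r) = (17.5 − 1)/19.98321 = 0.825693
r = −ln(0.825693)/7 = 0.19153/7

r ≈ 0.0274 per year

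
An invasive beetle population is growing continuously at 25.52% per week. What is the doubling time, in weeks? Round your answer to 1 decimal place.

doubling time ≈ 2.7 weeks

doubling time = ln(2) / |r| = 0.69315 / 0.2552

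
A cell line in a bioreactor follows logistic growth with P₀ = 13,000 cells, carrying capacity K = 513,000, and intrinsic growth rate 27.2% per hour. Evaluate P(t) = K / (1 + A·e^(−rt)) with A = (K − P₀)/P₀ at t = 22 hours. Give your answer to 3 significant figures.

A = (513000 − 13000)/13000 = 38.46154
P(22) = 513000 / (1 + 38.46154·e^(−0.272·22)) = 513000 / (1 + 38.46154·0.002519)
= 513000 / 1.09687 ≈ 467692.62

≈ 468,000 cells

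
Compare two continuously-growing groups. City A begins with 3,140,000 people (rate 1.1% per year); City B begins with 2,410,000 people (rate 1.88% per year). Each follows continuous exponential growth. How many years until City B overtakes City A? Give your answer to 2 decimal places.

t ≈ 33.92 years

3140000·e^(0.011t) = 2410000·e^(0.0188t)
3140000/2410000 = e^((0.0188 − 0.011)t) → ln(1.3029) = 0.0078·t
t = 0.2646 / 0.0078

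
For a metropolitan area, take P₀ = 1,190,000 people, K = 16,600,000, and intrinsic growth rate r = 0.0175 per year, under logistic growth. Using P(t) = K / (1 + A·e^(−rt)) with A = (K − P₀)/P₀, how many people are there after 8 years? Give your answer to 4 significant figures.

A = (16600000 − 1190000)/1190000 = 12.94958
P(8) = 16600000 / (1 + 12.94958·e^(−0.0175·8)) = 16600000 / (1 + 12.94958·0.869358)
= 16600000 / 12.25782 ≈ 1354237.11

≈ 1,354,000 people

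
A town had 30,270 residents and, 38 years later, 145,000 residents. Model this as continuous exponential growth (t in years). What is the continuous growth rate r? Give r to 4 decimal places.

r ≈ 0.0412 per year

145000 = 30270 · e^(r·38)
e^(38r) = 145000/30270 = 4.79022
r = ln(4.79022) / 38 = 1.56658 / 38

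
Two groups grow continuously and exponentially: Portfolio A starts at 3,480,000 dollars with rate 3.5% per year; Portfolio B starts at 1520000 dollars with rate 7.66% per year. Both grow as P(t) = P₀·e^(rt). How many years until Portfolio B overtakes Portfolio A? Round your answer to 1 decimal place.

3480000·e^(0.035t) = 1520000·e^(0.0766t)
3480000/1520000 = e^((0.0766 − 0.035)t) → ln(2.28947) = 0.0416·t
t = 0.82832 / 0.0416

t ≈ 19.9 years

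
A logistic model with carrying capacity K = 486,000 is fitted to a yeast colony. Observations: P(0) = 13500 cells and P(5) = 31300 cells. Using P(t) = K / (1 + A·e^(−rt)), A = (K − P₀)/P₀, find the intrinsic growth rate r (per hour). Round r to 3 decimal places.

r ≈ 0.176 per hour

A = (486000 − 13500)/13500 = 35
31300 = 486000/(1 + 35·e^(−r·5)) → e^(−5r) = (15.52716 − 1)/35 = 0.415062
r = −ln(0.415062)/5 = 0.87933/5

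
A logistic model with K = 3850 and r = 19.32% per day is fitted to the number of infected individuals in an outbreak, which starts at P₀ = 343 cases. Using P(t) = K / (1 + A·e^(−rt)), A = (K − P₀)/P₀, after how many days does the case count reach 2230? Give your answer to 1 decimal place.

t ≈ 13.7 days

A = (3850 − 343)/343 = 10.22449
2230 = 3850/(1 + 10.22449·e^(−0.1932t)) → 1 + 10.22449·e^(−0.1932t) = 1.72646
e^(−0.1932t) = 0.071051 → t = ln(14.07445)/0.1932 = 2.64436/0.1932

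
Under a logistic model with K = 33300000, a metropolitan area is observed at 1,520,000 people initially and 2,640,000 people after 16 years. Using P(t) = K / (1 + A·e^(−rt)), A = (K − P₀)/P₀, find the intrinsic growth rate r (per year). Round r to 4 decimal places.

A = (33300000 − 1520000)/1520000 = 20.90789
2640000 = 33300000/(1 + 20.90789·e^(−r·16)) → e^(−16r) = (12.61364 − 1)/20.90789 = 0.555467
r = −ln(0.555467)/16 = 0.58795/16

r ≈ 0.0367 per year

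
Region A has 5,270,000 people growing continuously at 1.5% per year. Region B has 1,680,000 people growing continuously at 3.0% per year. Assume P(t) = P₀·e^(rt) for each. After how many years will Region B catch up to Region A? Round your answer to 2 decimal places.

t ≈ 76.22 years

5270000·e^(0.015t) = 1680000·e^(0.03t)
5270000/1680000 = e^((0.03 − 0.015)t) → ln(3.1369) = 0.015·t
t = 1.14324 / 0.015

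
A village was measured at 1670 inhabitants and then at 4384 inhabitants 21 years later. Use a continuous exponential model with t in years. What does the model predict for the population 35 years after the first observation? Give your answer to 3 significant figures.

≈ 8,340 inhabitants

r = ln(4384/1670) / 21 ≈ 0.045959 per year
P(35) = 1670 · e^(0.045959·35) = 1670 · 4.99563 ≈ 8342.7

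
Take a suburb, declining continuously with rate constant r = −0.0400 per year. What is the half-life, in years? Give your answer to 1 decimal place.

half-life = ln(2) / |r| = 0.69315 / 0.04

half-life ≈ 17.3 years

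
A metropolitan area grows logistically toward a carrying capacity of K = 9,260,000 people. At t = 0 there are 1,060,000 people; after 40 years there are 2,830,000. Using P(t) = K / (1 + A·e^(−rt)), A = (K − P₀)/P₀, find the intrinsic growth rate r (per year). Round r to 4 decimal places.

A = (9260000 − 1060000)/1060000 = 7.73585
2830000 = 9260000/(1 + 7.73585·e^(−r·40)) → e^(−40r) = (3.27208 − 1)/7.73585 = 0.293709
r = −ln(0.293709)/40 = 1.22517/40

r ≈ 0.0306 per year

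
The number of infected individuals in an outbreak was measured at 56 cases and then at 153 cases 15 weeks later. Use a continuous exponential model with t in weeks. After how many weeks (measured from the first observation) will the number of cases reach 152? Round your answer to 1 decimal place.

r = ln(153/56) / 15 ≈ 0.067006 per week
t = ln(152/56) / r = 0.99853 / 0.067006 ≈ 14.902

t ≈ 14.9 weeks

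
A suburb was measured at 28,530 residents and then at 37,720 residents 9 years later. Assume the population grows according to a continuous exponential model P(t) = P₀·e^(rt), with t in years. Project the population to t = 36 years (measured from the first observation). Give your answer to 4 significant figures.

r = ln(37720/28530) / 9 ≈ 0.031026 per year
P(36) = 28530 · e^(0.031026·36) = 28530 · 3.05548 ≈ 87172.89

≈ 87,170 residents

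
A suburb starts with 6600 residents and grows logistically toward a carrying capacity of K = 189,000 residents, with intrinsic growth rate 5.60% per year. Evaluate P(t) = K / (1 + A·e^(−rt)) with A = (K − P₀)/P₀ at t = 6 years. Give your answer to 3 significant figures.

≈ 9,110 residents

A = (189000 − 6600)/6600 = 27.63636
P(6) = 189000 / (1 + 27.63636·e^(−0.056·6)) = 189000 / (1 + 27.63636·0.714623)
= 189000 / 20.74958 ≈ 9108.62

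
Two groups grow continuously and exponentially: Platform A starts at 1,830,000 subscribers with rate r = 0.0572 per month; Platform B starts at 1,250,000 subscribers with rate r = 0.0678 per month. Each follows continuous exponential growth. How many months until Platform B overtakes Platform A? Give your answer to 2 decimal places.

t ≈ 35.96 months

1830000·e^(0.0572t) = 1250000·e^(0.0678t)
1830000/1250000 = e^((0.0678 − 0.0572)t) → ln(1.464) = 0.0106·t
t = 0.38117 / 0.0106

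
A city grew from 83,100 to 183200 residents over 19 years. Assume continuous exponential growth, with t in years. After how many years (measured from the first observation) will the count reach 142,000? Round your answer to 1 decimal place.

r = ln(183200/83100) / 19 ≈ 0.041607 per year
t = ln(142000/83100) / r = 0.53578 / 0.041607 ≈ 12.877

t ≈ 12.9 years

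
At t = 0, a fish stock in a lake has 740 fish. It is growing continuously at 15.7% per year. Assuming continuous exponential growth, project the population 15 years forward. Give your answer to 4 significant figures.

P(15) = 740 · e^(0.157·15) = 740 · e^(2.355)
= 740 · 10.53813 ≈ 7798.22

≈ 7,798 fish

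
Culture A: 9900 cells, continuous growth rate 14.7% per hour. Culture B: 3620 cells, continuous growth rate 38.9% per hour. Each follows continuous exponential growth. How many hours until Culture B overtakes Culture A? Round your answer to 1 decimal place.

9900·e^(0.147t) = 3620·e^(0.389t)
9900/3620 = e^((0.389 − 0.147)t) → ln(2.73481) = 0.242·t
t = 1.00606 / 0.242

t ≈ 4.2 hours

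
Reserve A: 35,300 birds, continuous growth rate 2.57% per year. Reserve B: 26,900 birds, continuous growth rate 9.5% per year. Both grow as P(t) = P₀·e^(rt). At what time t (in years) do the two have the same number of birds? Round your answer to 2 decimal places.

t ≈ 3.92 years

35300·e^(0.0257t) = 26900·e^(0.095t)
35300/26900 = e^((0.095 − 0.0257)t) → ln(1.31227) = 0.0693·t
t = 0.27176 / 0.0693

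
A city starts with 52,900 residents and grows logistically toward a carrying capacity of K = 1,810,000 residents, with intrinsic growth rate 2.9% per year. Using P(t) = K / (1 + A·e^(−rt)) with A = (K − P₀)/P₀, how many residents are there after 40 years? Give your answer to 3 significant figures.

A = (1810000 − 52900)/52900 = 33.2155
P(40) = 1810000 / (1 + 33.2155·e^(−0.029·40)) = 1810000 / (1 + 33.2155·0.313486)
= 1810000 / 11.4126 ≈ 158596.63

≈ 159,000 residents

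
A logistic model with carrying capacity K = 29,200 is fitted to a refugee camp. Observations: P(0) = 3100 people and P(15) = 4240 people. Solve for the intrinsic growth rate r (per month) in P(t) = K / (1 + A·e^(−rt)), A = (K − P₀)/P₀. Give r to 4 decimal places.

A = (29200 − 3100)/3100 = 8.41935
4240 = 29200/(1 + 8.41935·e^(−r·15)) → e^(−15r) = (6.88679 − 1)/8.41935 = 0.699198
r = −ln(0.699198)/15 = 0.35782/15

r ≈ 0.0239 per month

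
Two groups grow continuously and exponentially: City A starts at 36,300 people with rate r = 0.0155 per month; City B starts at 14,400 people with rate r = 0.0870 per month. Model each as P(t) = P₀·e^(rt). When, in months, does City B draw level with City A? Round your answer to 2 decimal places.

t ≈ 12.93 months

36300·e^(0.0155t) = 14400·e^(0.087t)
36300/14400 = e^((0.087 − 0.0155)t) → ln(2.52083) = 0.0715·t
t = 0.92459 / 0.0715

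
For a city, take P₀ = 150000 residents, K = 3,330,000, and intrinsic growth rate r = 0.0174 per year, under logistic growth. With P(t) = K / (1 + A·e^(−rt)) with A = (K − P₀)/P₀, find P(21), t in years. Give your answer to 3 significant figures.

A = (3330000 − 150000)/150000 = 21.2
P(21) = 3330000 / (1 + 21.2·e^(−0.0174·21)) = 3330000 / (1 + 21.2·0.693919)
= 3330000 / 15.71108 ≈ 211952.28

≈ 212,000 residents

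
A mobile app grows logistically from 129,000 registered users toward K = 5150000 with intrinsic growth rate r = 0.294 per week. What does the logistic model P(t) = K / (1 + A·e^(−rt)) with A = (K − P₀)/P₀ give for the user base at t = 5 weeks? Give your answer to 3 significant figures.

A = (5150000 − 129000)/129000 = 38.92248
P(5) = 5150000 / (1 + 38.92248·e^(−0.294·5)) = 5150000 / (1 + 38.92248·0.229925)
= 5150000 / 9.94927 ≈ 517625.9

≈ 518,000 registered users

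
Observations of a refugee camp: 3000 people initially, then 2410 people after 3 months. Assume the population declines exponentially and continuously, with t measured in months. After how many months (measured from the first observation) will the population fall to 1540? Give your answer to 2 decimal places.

r = ln(2410/3000) / 3 ≈ -0.072995 per month
t = ln(1540/3000) / r = -0.66683 / -0.072995 ≈ 9.135

t ≈ 9.14 months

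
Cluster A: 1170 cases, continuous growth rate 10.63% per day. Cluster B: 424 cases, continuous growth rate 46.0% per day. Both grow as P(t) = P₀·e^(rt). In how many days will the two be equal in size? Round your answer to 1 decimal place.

1170·e^(0.1063t) = 424·e^(0.46t)
1170/424 = e^((0.46 − 0.1063)t) → ln(2.75943) = 0.3537·t
t = 1.01503 / 0.3537

t ≈ 2.9 days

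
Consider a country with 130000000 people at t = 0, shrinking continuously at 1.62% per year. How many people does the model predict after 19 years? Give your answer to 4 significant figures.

≈ 95,560,000 people

P(19) = 130000000 · e^(-0.0162·19) = 130000000 · e^(-0.3078)
= 130000000 · 0.73506 ≈ 95558101.05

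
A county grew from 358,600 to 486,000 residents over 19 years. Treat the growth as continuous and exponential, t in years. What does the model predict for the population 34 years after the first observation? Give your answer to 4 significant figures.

≈ 617,800 residents

r = ln(486000/358600) / 19 ≈ 0.016 per year
P(34) = 358600 · e^(0.016·34) = 358600 · 1.72289 ≈ 617827.61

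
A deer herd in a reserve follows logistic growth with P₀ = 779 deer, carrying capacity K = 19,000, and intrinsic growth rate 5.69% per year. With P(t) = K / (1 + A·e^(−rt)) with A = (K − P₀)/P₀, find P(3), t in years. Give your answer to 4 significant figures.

A = (19000 − 779)/779 = 23.39024
P(3) = 19000 / (1 + 23.39024·e^(−0.0569·3)) = 19000 / (1 + 23.39024·0.843074)
= 19000 / 20.71972 ≈ 917

≈ 917.0 deer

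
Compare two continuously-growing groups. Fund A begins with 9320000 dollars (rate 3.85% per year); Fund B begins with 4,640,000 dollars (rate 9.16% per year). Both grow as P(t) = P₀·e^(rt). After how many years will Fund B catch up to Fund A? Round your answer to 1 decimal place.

9320000·e^(0.0385t) = 4640000·e^(0.0916t)
9320000/4640000 = e^((0.0916 − 0.0385)t) → ln(2.00862) = 0.0531·t
t = 0.69745 / 0.0531

t ≈ 13.1 years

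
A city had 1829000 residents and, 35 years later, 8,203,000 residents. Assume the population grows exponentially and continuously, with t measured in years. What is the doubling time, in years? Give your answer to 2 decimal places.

r = ln(8203000/1829000) / 35 = ln(4.48496) / 35 ≈ 0.042878 per year
doubling time = ln 2 / |r| = 0.69315 / 0.042878

doubling time ≈ 16.17 years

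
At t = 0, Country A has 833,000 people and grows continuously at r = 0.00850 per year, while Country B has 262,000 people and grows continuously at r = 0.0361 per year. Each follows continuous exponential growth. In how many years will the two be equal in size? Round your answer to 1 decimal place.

833000·e^(0.0085t) = 262000·e^(0.0361t)
833000/262000 = e^((0.0361 − 0.0085)t) → ln(3.17939) = 0.0276·t
t = 1.15669 / 0.0276

t ≈ 41.9 years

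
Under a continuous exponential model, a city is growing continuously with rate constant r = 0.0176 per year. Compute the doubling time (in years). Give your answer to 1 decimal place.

doubling time = ln(2) / |r| = 0.69315 / 0.0176

doubling time ≈ 39.4 years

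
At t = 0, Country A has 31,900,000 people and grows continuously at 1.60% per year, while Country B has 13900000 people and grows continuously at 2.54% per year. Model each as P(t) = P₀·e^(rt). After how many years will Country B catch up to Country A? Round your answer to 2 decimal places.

31900000·e^(0.016t) = 13900000·e^(0.0254t)
31900000/13900000 = e^((0.0254 − 0.016)t) → ln(2.29496) = 0.0094·t
t = 0.83072 / 0.0094

t ≈ 88.37 years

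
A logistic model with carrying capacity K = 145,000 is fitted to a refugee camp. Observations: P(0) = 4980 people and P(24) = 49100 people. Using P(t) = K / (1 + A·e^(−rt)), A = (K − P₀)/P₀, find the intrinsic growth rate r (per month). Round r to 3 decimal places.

A = (145000 − 4980)/4980 = 28.11647
49100 = 145000/(1 + 28.11647·e^(−r·24)) → e^(−24r) = (2.95316 − 1)/28.11647 = 0.069467
r = −ln(0.069467)/24 = 2.66691/24

r ≈ 0.111 per month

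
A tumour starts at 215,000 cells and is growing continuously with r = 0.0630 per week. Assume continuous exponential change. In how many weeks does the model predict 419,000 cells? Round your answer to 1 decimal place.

419000 = 215000 · e^(0.063·t)
t = ln(419000/215000) / 0.063 = ln(1.94884) / 0.063 = 0.66723 / 0.063

t ≈ 10.6 weeks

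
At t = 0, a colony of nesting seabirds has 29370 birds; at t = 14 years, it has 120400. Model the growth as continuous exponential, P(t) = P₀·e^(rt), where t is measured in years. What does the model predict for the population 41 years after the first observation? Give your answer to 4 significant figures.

r = ln(120400/29370) / 14 ≈ 0.100775 per year
P(41) = 29370 · e^(0.100775·41) = 29370 · 62.28762 ≈ 1829387.35

≈ 1,829,000 birds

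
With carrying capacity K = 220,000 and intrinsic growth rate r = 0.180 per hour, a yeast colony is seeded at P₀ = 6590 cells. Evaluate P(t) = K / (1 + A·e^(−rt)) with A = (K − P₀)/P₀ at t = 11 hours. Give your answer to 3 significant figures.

A = (220000 − 6590)/6590 = 32.38392
P(11) = 220000 / (1 + 32.38392·e^(−0.18·11)) = 220000 / (1 + 32.38392·0.138069)
= 220000 / 5.47122 ≈ 40210.39

≈ 40,200 cells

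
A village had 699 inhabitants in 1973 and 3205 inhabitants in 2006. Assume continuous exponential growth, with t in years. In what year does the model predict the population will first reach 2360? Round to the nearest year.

r = ln(3205/699) / 33 = 1.52282/33 ≈ 0.046146 per year
t = ln(2360/699) / r = 1.21677/0.046146 ≈ 26.37 years after 1973

year 1999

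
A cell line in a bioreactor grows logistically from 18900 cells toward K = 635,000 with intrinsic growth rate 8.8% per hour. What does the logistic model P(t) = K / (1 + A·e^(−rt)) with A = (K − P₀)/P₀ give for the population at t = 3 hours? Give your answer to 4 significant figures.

≈ 24,390 cells

A = (635000 − 18900)/18900 = 32.59788
P(3) = 635000 / (1 + 32.59788·e^(−0.088·3)) = 635000 / (1 + 32.59788·0.767974)
= 635000 / 26.03431 ≈ 24390.89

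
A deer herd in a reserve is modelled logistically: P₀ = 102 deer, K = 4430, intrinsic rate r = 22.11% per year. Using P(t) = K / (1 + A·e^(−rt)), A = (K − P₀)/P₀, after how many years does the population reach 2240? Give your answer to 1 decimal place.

t ≈ 17.1 years

A = (4430 − 102)/102 = 42.43137
2240 = 4430/(1 + 42.43137·e^(−0.2211t)) → 1 + 42.43137·e^(−0.2211t) = 1.97768
e^(−0.2211t) = 0.023041 → t = ln(43.40013)/0.2211 = 3.77046/0.2211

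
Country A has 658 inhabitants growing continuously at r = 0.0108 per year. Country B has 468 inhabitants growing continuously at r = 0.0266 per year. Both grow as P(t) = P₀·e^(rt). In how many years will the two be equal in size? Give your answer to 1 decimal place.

658·e^(0.0108t) = 468·e^(0.0266t)
658/468 = e^((0.0266 − 0.0108)t) → ln(1.40598) = 0.0158·t
t = 0.34074 / 0.0158

t ≈ 21.6 years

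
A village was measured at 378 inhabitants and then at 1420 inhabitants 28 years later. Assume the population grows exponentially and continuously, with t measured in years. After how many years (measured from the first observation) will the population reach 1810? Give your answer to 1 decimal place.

t ≈ 33.1 years

r = ln(1420/378) / 28 ≈ 0.047268 per year
t = ln(1810/378) / r = 1.56619 / 0.047268 ≈ 33.134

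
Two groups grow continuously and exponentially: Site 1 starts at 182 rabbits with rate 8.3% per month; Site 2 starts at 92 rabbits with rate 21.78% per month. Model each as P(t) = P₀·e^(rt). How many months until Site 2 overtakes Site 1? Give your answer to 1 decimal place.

t ≈ 5.1 months

182·e^(0.083t) = 92·e^(0.2178t)
182/92 = e^((0.2178 − 0.083)t) → ln(1.97826) = 0.1348·t
t = 0.68222 / 0.1348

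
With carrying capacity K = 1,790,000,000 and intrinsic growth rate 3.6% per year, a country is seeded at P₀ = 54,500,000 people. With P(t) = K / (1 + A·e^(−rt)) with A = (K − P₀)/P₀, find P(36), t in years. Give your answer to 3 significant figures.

≈ 184,000,000 people

A = (1790000000 − 54500000)/54500000 = 31.84404
P(36) = 1790000000 / (1 + 31.84404·e^(−0.036·36)) = 1790000000 / (1 + 31.84404·0.273624)
= 1790000000 / 9.7133 ≈ 184283481.33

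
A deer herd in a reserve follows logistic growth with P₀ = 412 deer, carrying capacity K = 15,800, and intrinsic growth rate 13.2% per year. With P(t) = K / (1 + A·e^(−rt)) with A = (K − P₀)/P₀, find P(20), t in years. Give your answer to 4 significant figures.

A = (15800 − 412)/412 = 37.34951
P(20) = 15800 / (1 + 37.34951·e^(−0.132·20)) = 15800 / (1 + 37.34951·0.071361)
= 15800 / 3.66531 ≈ 4310.69

≈ 4,311 deer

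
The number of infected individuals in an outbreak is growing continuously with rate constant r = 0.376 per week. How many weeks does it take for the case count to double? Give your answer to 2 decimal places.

doubling time = ln(2) / |r| = 0.69315 / 0.376

doubling time ≈ 1.84 weeks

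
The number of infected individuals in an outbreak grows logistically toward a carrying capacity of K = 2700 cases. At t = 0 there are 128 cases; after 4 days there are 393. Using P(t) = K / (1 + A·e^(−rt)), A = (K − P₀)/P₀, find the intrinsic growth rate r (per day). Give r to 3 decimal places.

A = (2700 − 128)/128 = 20.09375
393 = 2700/(1 + 20.09375·e^(−r·4)) → e^(−4r) = (6.87023 − 1)/20.09375 = 0.292142
r = −ln(0.292142)/4 = 1.23052/4

r ≈ 0.308 per day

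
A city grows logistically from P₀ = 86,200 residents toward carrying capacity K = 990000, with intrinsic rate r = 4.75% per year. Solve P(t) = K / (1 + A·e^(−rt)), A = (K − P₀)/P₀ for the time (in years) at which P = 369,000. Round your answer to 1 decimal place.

A = (990000 − 86200)/86200 = 10.48492
369000 = 990000/(1 + 10.48492·e^(−0.0475t)) → 1 + 10.48492·e^(−0.0475t) = 2.68293
e^(−0.0475t) = 0.160509 → t = ln(6.23017)/0.0475 = 1.8294/0.0475

t ≈ 38.5 years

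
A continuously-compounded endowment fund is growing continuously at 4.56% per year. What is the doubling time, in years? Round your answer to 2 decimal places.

doubling time ≈ 15.20 years

doubling time = ln(2) / |r| = 0.69315 / 0.0456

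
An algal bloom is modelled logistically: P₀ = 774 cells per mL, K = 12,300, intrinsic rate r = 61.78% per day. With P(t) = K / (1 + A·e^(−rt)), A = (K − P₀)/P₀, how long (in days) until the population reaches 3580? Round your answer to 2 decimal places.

t ≈ 2.93 days

A = (12300 − 774)/774 = 14.89147
3580 = 12300/(1 + 14.89147·e^(−0.6178t)) → 1 + 14.89147·e^(−0.6178t) = 3.43575
e^(−0.6178t) = 0.163567 → t = ln(6.1137)/0.6178 = 1.81053/0.6178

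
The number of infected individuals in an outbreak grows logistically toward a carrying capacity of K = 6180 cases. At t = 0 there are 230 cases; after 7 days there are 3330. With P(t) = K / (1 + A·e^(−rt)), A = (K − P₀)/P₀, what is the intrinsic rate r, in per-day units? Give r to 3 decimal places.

r ≈ 0.487 per day

A = (6180 − 230)/230 = 25.86957
3330 = 6180/(1 + 25.86957·e^(−r·7)) → e^(−7r) = (1.85586 − 1)/25.86957 = 0.033084
r = −ln(0.033084)/7 = 3.40872/7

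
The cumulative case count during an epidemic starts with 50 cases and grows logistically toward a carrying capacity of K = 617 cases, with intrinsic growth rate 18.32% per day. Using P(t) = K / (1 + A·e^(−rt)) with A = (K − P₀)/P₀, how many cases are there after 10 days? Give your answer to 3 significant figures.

≈ 219 cases

A = (617 − 50)/50 = 11.34
P(10) = 617 / (1 + 11.34·e^(−0.1832·10)) = 617 / (1 + 11.34·0.160093)
= 617 / 2.81546 ≈ 219.15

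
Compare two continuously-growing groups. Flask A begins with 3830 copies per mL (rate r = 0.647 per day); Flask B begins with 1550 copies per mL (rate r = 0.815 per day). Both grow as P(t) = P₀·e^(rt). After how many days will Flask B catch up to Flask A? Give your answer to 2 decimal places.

t ≈ 5.38 days

3830·e^(0.647t) = 1550·e^(0.815t)
3830/1550 = e^((0.815 − 0.647)t) → ln(2.47097) = 0.168·t
t = 0.90461 / 0.168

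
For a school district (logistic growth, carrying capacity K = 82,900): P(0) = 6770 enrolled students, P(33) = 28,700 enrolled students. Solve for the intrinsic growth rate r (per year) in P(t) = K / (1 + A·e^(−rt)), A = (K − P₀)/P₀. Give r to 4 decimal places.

r ≈ 0.0541 per year

A = (82900 − 6770)/6770 = 11.2452
28700 = 82900/(1 + 11.2452·e^(−r·33)) → e^(−33r) = (2.8885 − 1)/11.2452 = 0.167938
r = −ln(0.167938)/33 = 1.78416/33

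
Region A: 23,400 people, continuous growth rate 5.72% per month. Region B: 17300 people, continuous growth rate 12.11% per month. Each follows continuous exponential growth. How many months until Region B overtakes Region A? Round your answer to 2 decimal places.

23400·e^(0.0572t) = 17300·e^(0.1211t)
23400/17300 = e^((0.1211 − 0.0572)t) → ln(1.3526) = 0.0639·t
t = 0.30203 / 0.0639

t ≈ 4.73 months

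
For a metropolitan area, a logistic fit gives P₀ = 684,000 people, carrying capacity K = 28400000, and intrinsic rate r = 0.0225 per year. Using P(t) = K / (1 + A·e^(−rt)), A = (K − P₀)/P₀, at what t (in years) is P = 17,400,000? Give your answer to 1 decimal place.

A = (28400000 − 684000)/684000 = 40.52047
17400000 = 28400000/(1 + 40.52047·e^(−0.0225t)) → 1 + 40.52047·e^(−0.0225t) = 1.63218
e^(−0.0225t) = 0.015602 → t = ln(64.09601)/0.0225 = 4.16038/0.0225

t ≈ 184.9 years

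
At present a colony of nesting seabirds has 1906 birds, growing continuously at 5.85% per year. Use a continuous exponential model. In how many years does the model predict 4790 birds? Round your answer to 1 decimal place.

t ≈ 15.8 years

4790 = 1906 · e^(0.0585·t)
t = ln(4790/1906) / 0.0585 = ln(2.51312) / 0.0585 = 0.92152 / 0.0585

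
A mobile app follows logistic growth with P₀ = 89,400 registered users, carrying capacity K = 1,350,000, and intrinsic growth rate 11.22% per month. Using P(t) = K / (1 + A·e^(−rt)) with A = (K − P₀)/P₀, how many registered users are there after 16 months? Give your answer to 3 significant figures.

≈ 404,000 registered users

A = (1350000 − 89400)/89400 = 14.10067
P(16) = 1350000 / (1 + 14.10067·e^(−0.1122·16)) = 1350000 / (1 + 14.10067·0.166094)
= 1350000 / 3.34204 ≈ 403944.88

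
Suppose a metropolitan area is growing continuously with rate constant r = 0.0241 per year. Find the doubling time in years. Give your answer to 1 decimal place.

doubling time = ln(2) / |r| = 0.69315 / 0.0241

doubling time ≈ 28.8 years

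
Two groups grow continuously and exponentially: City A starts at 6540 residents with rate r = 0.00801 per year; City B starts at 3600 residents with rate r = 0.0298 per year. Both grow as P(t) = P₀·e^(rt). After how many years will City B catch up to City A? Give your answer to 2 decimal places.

t ≈ 27.40 years

6540·e^(0.00801t) = 3600·e^(0.0298t)
6540/3600 = e^((0.0298 − 0.00801)t) → ln(1.81667) = 0.02179·t
t = 0.597 / 0.02179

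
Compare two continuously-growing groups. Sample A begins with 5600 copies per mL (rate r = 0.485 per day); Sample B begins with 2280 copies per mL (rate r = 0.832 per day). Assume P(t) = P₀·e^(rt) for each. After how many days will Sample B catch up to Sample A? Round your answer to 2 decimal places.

t ≈ 2.59 days

5600·e^(0.485t) = 2280·e^(0.832t)
5600/2280 = e^((0.832 − 0.485)t) → ln(2.45614) = 0.347·t
t = 0.89859 / 0.347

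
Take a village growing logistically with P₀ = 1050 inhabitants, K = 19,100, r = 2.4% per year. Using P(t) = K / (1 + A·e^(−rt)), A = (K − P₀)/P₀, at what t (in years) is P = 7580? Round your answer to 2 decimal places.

A = (19100 − 1050)/1050 = 17.19048
7580 = 19100/(1 + 17.19048·e^(−0.024t)) → 1 + 17.19048·e^(−0.024t) = 2.51979
e^(−0.024t) = 0.088409 → t = ln(11.31109)/0.024 = 2.42578/0.024

t ≈ 101.07 years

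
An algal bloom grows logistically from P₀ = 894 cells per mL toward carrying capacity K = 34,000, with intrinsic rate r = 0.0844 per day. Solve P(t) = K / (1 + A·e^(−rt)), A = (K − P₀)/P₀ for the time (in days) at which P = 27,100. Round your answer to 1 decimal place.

t ≈ 59.0 days

A = (34000 − 894)/894 = 37.03132
27100 = 34000/(1 + 37.03132·e^(−0.0844t)) → 1 + 37.03132·e^(−0.0844t) = 1.25461
e^(−0.0844t) = 0.006876 → t = ln(145.44185)/0.0844 = 4.97978/0.0844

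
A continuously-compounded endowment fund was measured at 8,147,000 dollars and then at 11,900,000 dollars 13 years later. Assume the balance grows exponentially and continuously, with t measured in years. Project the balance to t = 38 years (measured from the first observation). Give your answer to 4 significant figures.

r = ln(11900000/8147000) / 13 ≈ 0.029145 per year
P(38) = 8147000 · e^(0.029145·38) = 8147000 · 3.02684 ≈ 24659701.62

≈ 24,660,000 dollars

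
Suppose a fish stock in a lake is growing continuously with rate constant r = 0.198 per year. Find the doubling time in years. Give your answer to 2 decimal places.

doubling time ≈ 3.50 years

doubling time = ln(2) / |r| = 0.69315 / 0.198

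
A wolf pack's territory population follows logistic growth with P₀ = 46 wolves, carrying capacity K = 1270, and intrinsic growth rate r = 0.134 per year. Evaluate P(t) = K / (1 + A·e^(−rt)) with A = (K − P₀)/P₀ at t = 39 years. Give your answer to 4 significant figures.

A = (1270 − 46)/46 = 26.6087
P(39) = 1270 / (1 + 26.6087·e^(−0.134·39)) = 1270 / (1 + 26.6087·0.005375)
= 1270 / 1.14302 ≈ 1111.09

≈ 1,111 wolves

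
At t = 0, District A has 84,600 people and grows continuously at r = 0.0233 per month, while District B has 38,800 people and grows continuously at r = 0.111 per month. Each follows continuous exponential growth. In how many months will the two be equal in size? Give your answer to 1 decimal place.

84600·e^(0.0233t) = 38800·e^(0.111t)
84600/38800 = e^((0.111 − 0.0233)t) → ln(2.18041) = 0.0877·t
t = 0.77951 / 0.0877

t ≈ 8.9 months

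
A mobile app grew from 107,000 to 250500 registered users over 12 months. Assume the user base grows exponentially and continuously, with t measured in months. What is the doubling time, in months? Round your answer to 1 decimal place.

r = ln(250500/107000) / 12 = ln(2.34112) / 12 ≈ 0.070886 per month
doubling time = ln 2 / |r| = 0.69315 / 0.070886

doubling time ≈ 9.8 months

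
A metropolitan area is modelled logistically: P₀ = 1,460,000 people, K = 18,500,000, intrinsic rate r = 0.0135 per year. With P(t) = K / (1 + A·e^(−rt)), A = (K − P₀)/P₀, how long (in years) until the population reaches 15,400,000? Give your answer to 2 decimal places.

t ≈ 300.75 years

A = (18500000 − 1460000)/1460000 = 11.67123
15400000 = 18500000/(1 + 11.67123·e^(−0.0135t)) → 1 + 11.67123·e^(−0.0135t) = 1.2013
e^(−0.0135t) = 0.017247 → t = ln(57.97967)/0.0135 = 4.06009/0.0135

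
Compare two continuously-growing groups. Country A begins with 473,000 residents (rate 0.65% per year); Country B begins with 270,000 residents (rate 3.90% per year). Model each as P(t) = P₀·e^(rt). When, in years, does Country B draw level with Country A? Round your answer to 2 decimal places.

t ≈ 17.25 years

473000·e^(0.0065t) = 270000·e^(0.039t)
473000/270000 = e^((0.039 − 0.0065)t) → ln(1.75185) = 0.0325·t
t = 0.56067 / 0.0325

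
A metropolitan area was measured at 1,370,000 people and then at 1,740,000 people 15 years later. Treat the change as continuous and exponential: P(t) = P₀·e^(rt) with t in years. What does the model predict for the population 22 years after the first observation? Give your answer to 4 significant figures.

≈ 1,945,000 people

r = ln(1740000/1370000) / 15 ≈ 0.015938 per year
P(22) = 1370000 · e^(0.015938·22) = 1370000 · 1.41998 ≈ 1945371.87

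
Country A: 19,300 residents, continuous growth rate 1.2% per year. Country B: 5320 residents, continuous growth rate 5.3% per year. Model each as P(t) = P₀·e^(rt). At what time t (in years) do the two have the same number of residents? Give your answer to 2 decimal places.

t ≈ 31.43 years

19300·e^(0.012t) = 5320·e^(0.053t)
19300/5320 = e^((0.053 − 0.012)t) → ln(3.62782) = 0.041·t
t = 1.28863 / 0.041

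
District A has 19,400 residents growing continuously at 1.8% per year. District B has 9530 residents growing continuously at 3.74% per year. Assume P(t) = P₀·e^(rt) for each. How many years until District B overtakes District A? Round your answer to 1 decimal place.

t ≈ 36.6 years

19400·e^(0.018t) = 9530·e^(0.0374t)
19400/9530 = e^((0.0374 − 0.018)t) → ln(2.03568) = 0.0194·t
t = 0.71083 / 0.0194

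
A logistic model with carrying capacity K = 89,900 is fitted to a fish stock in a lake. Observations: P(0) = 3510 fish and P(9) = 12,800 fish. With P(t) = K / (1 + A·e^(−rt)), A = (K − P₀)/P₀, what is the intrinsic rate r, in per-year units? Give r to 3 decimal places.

A = (89900 − 3510)/3510 = 24.61254
12800 = 89900/(1 + 24.61254·e^(−r·9)) → e^(−9r) = (7.02344 − 1)/24.61254 = 0.24473
r = −ln(0.24473)/9 = 1.4076/9

r ≈ 0.156 per year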